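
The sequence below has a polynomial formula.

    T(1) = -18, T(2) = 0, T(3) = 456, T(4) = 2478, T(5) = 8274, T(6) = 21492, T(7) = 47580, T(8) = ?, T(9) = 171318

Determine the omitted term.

Using the first 7 terms:
D1: 18  456  2022  5796  13218  26088
D2: 438  1566  3774  7422  12870
D3: 1128  2208  3648  5448
D4: 1080  1440  1800
D5: 360  360
Constant fifth difference = 360.
Extend forward: 1800 + 360 = 2160;  5448 + 2160 = 7608;  12870 + 7608 = 20478;  26088 + 20478 = 46566;  47580 + 46566 = 94146

94146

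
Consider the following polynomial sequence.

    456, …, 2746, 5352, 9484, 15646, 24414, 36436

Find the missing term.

Using the last 6 terms:
First differences: 2606  4132  6162  8768  12022
Second differences: 1526  2030  2606  3254
Third differences: 504  576  648
Fourth differences: 72  72
Constant fourth difference = 72.
Extend backward: 504 − 72 = 432;  1526 − 432 = 1094;  2606 − 1094 = 1512;  2746 − 1512 = 1234

1234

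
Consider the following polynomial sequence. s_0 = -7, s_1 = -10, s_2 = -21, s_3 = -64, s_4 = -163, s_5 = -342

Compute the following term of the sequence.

-3  -11  -43  -99  -179
-8  -32  -56  -80
-24  -24  -24
Constant third difference = -24, so extend:
-80 − 24 = -104;  -179 − 104 = -283;  -342 − 283 = -625

-625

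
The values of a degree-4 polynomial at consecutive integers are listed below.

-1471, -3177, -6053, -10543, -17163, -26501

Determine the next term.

-39217

First differences: -1706, -2876, -4490, -6620, -9338
Second differences: -1170, -1614, -2130, -2718
Third differences: -444, -516, -588
Fourth differences: -72, -72
Constant fourth difference = -72, so extend:
-588 − 72 = -660;  -2718 − 660 = -3378;  -9338 − 3378 = -12716;  -26501 − 12716 = -39217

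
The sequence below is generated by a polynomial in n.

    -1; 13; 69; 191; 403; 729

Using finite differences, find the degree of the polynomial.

3

First differences: 14, 56, 122, 212, 326
Second differences: 42, 66, 90, 114
Third differences: 24, 24, 24
The third differences are constant, so the polynomial has degree 3.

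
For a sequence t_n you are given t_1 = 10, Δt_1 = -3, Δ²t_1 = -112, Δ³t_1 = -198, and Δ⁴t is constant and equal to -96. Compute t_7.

Build the table forward from the leading diagonal:
Δ⁴: -96  -96  -96  -96  -96  -96  -96
Δ³: -198  -294  -390  -486  -582  -678  -774
Δ²: -112  -310  -604  -994  -1480  -2062  -2740
Δ: -3  -115  -425  -1029  -2023  -3503  -5565
t: 10  7  -108  -533  -1562  -3585  -7088

-7088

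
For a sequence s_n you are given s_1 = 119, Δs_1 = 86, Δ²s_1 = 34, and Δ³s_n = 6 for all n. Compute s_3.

325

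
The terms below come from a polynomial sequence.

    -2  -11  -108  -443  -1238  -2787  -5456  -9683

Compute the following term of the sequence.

-15978

-9  -97  -335  -795  -1549  -2669  -4227
-88  -238  -460  -754  -1120  -1558
-150  -222  -294  -366  -438
-72  -72  -72  -72
Constant fourth difference = -72, so extend:
-438 − 72 = -510;  -1558 − 510 = -2068;  -4227 − 2068 = -6295;  -9683 − 6295 = -15978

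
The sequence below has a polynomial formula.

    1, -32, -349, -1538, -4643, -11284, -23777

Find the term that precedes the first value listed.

2

First differences: -33  -317  -1189  -3105  -6641  -12493
Second differences: -284  -872  -1916  -3536  -5852
Third differences: -588  -1044  -1620  -2316
Fourth differences: -456  -576  -696
Fifth differences: -120  -120
The fifth differences are constant at -120.
Work back: -456 + 120 = -336;  -588 + 336 = -252;  -284 + 252 = -32;  -33 + 32 = -1;  1 + 1 = 2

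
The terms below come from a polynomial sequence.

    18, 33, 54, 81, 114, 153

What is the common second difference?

Δ: 15, 21, 27, 33, 39
Δ²: 6, 6, 6, 6

6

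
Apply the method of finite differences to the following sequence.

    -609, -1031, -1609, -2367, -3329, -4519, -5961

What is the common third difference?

-24

D1: -422, -578, -758, -962, -1190, -1442
D2: -156, -180, -204, -228, -252
D3: -24, -24, -24, -24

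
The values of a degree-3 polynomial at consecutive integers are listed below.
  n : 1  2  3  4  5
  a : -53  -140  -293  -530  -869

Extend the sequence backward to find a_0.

First differences: -87, -153, -237, -339
Second differences: -66, -84, -102
Third differences: -18, -18
The third differences are constant at -18.
Work back: -66 + 18 = -48;  -87 + 48 = -39;  -53 + 39 = -14

-14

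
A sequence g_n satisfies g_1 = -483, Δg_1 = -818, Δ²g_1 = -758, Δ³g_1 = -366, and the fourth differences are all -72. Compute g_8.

-37457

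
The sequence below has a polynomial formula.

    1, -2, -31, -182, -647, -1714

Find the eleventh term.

-32879

-3 , -29 , -151 , -465 , -1067
-26 , -122 , -314 , -602
-96 , -192 , -288
-96 , -96
Fourth differences constant at -96.
-288 − 96 = -384;  -602 − 384 = -986;  -1067 − 986 = -2053;  -1714 − 2053 = -3767
-384 − 96 = -480;  -986 − 480 = -1466;  -2053 − 1466 = -3519;  -3767 − 3519 = -7286
-480 − 96 = -576;  -1466 − 576 = -2042;  -3519 − 2042 = -5561;  -7286 − 5561 = -12847
-576 − 96 = -672;  -2042 − 672 = -2714;  -5561 − 2714 = -8275;  -12847 − 8275 = -21122
-672 − 96 = -768;  -2714 − 768 = -3482;  -8275 − 3482 = -11757;  -21122 − 11757 = -32879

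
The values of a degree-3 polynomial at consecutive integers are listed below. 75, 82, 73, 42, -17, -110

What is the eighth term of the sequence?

-422

First differences: 7, -9, -31, -59, -93
Second differences: -16, -22, -28, -34
Third differences: -6, -6, -6
Third differences constant at -6.
-34 − 6 = -40;  -93 − 40 = -133;  -110 − 133 = -243
-40 − 6 = -46;  -133 − 46 = -179;  -243 − 179 = -422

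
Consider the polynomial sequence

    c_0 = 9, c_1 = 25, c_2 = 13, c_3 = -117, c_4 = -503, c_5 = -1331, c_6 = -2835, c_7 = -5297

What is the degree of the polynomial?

4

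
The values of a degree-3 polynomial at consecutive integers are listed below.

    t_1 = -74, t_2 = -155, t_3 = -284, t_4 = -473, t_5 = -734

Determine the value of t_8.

-81, -129, -189, -261
-48, -60, -72
-12, -12
Third differences constant at -12.
-72 − 12 = -84;  -261 − 84 = -345;  -734 − 345 = -1079
-84 − 12 = -96;  -345 − 96 = -441;  -1079 − 441 = -1520
-96 − 12 = -108;  -441 − 108 = -549;  -1520 − 549 = -2069

-2069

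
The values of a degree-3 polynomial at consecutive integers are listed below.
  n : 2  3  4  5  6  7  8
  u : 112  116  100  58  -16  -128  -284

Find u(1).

94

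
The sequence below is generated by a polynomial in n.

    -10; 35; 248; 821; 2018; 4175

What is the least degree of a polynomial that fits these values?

D1: 45, 213, 573, 1197, 2157
D2: 168, 360, 624, 960
D3: 192, 264, 336
D4: 72, 72
The fourth differences are constant, so the polynomial has degree 4.

4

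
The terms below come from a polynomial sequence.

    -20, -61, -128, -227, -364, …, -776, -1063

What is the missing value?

-545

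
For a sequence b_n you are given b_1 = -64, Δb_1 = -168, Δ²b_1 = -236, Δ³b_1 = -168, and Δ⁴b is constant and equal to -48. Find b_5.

Build the table forward from the leading diagonal:
Δ⁴: -48  -48  -48  -48  -48
Δ³: -168  -216  -264  -312  -360
Δ²: -236  -404  -620  -884  -1196
Δ: -168  -404  -808  -1428  -2312
b: -64  -232  -636  -1444  -2872

-2872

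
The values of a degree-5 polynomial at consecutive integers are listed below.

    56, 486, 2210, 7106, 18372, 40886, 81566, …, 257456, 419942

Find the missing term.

Using the first 7 terms:
Δ: 430, 1724, 4896, 11266, 22514, 40680
Δ²: 1294, 3172, 6370, 11248, 18166
Δ³: 1878, 3198, 4878, 6918
Δ⁴: 1320, 1680, 2040
Δ⁵: 360, 360
Constant fifth difference = 360.
Extend forward: 2040 + 360 = 2400;  6918 + 2400 = 9318;  18166 + 9318 = 27484;  40680 + 27484 = 68164;  81566 + 68164 = 149730

149730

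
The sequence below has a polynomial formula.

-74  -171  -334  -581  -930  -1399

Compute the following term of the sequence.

Δ: -97 , -163 , -247 , -349 , -469
Δ²: -66 , -84 , -102 , -120
Δ³: -18 , -18 , -18
Third differences constant at -18.
-120 − 18 = -138;  -469 − 138 = -607;  -1399 − 607 = -2006

-2006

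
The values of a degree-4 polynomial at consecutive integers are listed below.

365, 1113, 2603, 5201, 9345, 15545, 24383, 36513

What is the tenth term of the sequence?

73625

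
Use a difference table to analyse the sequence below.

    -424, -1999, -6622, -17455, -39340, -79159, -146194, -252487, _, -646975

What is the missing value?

Using the first 8 terms:
-1575, -4623, -10833, -21885, -39819, -67035, -106293
-3048, -6210, -11052, -17934, -27216, -39258
-3162, -4842, -6882, -9282, -12042
-1680, -2040, -2400, -2760
-360, -360, -360
Constant fifth difference = -360.
Extend forward: -2760 − 360 = -3120;  -12042 − 3120 = -15162;  -39258 − 15162 = -54420;  -106293 − 54420 = -160713;  -252487 − 160713 = -413200

-413200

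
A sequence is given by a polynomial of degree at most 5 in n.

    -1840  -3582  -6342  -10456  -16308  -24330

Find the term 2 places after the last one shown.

-48852

-1742  -2760  -4114  -5852  -8022
-1018  -1354  -1738  -2170
-336  -384  -432
-48  -48
The fourth differences are constant (-48).
-432 − 48 = -480;  -2170 − 480 = -2650;  -8022 − 2650 = -10672;  -24330 − 10672 = -35002
-480 − 48 = -528;  -2650 − 528 = -3178;  -10672 − 3178 = -13850;  -35002 − 13850 = -48852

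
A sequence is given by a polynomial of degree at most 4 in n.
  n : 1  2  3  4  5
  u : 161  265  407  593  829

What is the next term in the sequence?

1121

D1: 104, 142, 186, 236
D2: 38, 44, 50
D3: 6, 6
Third differences constant at 6.
50 + 6 = 56;  236 + 56 = 292;  829 + 292 = 1121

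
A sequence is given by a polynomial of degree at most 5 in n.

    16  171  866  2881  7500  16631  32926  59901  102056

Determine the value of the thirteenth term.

553636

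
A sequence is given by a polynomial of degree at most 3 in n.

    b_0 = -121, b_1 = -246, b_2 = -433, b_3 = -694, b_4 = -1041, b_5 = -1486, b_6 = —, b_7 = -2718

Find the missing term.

-2041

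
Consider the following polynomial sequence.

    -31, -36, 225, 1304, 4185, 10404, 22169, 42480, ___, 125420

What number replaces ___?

75249

Using the first 8 terms:
D1: -5  261  1079  2881  6219  11765  20311
D2: 266  818  1802  3338  5546  8546
D3: 552  984  1536  2208  3000
D4: 432  552  672  792
D5: 120  120  120
Constant fifth difference = 120.
Extend forward: 792 + 120 = 912;  3000 + 912 = 3912;  8546 + 3912 = 12458;  20311 + 12458 = 32769;  42480 + 32769 = 75249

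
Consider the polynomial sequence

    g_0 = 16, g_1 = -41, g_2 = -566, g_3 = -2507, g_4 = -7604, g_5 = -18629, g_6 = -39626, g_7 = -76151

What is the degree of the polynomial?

5

D1: -57, -525, -1941, -5097, -11025, -20997, -36525
D2: -468, -1416, -3156, -5928, -9972, -15528
D3: -948, -1740, -2772, -4044, -5556
D4: -792, -1032, -1272, -1512
D5: -240, -240, -240
The fifth differences are constant, so the polynomial has degree 5.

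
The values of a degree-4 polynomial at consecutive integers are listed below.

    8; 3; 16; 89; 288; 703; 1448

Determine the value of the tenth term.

7163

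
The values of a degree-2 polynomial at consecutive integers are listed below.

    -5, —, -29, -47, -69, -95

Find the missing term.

Using the last 4 terms:
-18  -22  -26
-4  -4
Constant second difference = -4.
Extend backward: -18 + 4 = -14;  -29 + 14 = -15

-15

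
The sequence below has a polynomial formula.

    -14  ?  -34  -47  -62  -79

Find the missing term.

-23

Using the last 4 terms:
D1: -13  -15  -17
D2: -2  -2
Constant second difference = -2.
Extend backward: -13 + 2 = -11;  -34 + 11 = -23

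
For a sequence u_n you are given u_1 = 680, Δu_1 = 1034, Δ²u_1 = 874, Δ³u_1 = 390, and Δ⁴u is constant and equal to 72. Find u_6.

Build the table forward from the leading diagonal:
Fourth differences: 72, 72, 72, 72, 72, 72
Third differences: 390, 462, 534, 606, 678, 750
Second differences: 874, 1264, 1726, 2260, 2866, 3544
First differences: 1034, 1908, 3172, 4898, 7158, 10024
u: 680, 1714, 3622, 6794, 11692, 18850

18850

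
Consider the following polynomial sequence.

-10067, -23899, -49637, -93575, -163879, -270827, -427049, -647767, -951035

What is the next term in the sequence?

-1357979

-13832 , -25738 , -43938 , -70304 , -106948 , -156222 , -220718 , -303268
-11906 , -18200 , -26366 , -36644 , -49274 , -64496 , -82550
-6294 , -8166 , -10278 , -12630 , -15222 , -18054
-1872 , -2112 , -2352 , -2592 , -2832
-240 , -240 , -240 , -240
Constant fifth difference = -240, so extend:
-2832 − 240 = -3072;  -18054 − 3072 = -21126;  -82550 − 21126 = -103676;  -303268 − 103676 = -406944;  -951035 − 406944 = -1357979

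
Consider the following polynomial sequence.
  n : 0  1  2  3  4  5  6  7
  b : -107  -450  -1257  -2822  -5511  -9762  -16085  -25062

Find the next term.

-37347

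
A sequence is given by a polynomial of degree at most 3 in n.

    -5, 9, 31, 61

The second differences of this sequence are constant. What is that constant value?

First differences: 14, 22, 30
Second differences: 8, 8

8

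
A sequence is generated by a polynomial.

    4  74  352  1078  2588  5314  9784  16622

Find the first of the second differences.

First differences: 70, 278, 726, 1510, 2726, 4470, 6838
Second differences: 208, 448, 784, 1216, 1744, 2368
Third differences: 240, 336, 432, 528, 624
Fourth differences: 96, 96, 96, 96

208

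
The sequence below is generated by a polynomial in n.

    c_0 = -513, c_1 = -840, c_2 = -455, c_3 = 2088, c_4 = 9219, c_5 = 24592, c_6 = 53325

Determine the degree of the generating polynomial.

5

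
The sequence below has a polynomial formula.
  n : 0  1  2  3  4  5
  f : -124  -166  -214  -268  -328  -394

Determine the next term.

First differences: -42, -48, -54, -60, -66
Second differences: -6, -6, -6, -6
Second differences constant at -6.
-66 − 6 = -72;  -394 − 72 = -466

-466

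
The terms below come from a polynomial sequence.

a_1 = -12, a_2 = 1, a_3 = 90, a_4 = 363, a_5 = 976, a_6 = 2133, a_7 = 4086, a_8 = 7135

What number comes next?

11628

First differences: 13, 89, 273, 613, 1157, 1953, 3049
Second differences: 76, 184, 340, 544, 796, 1096
Third differences: 108, 156, 204, 252, 300
Fourth differences: 48, 48, 48, 48
Fourth differences constant at 48.
300 + 48 = 348;  1096 + 348 = 1444;  3049 + 1444 = 4493;  7135 + 4493 = 11628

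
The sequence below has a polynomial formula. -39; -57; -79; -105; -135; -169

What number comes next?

-18, -22, -26, -30, -34
-4, -4, -4, -4
The second differences are constant (-4).
-34 − 4 = -38;  -169 − 38 = -207

-207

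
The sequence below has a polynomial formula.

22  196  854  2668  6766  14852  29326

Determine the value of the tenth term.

148036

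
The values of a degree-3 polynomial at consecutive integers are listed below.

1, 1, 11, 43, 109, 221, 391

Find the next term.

D1: 0 , 10 , 32 , 66 , 112 , 170
D2: 10 , 22 , 34 , 46 , 58
D3: 12 , 12 , 12 , 12
The third differences are constant (12).
58 + 12 = 70;  170 + 70 = 240;  391 + 240 = 631

631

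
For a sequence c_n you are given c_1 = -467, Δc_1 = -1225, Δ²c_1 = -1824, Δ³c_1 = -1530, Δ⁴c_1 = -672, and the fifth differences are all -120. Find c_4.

Build the table forward from the leading diagonal:
D5: -120, -120, -120, -120
D4: -672, -792, -912, -1032
D3: -1530, -2202, -2994, -3906
D2: -1824, -3354, -5556, -8550
D1: -1225, -3049, -6403, -11959
c: -467, -1692, -4741, -11144

-11144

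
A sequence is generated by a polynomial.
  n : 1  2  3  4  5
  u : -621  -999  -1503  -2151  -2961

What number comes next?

-3951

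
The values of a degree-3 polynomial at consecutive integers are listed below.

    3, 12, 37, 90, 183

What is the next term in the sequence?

D1: 9  25  53  93
D2: 16  28  40
D3: 12  12
Constant third difference = 12, so extend:
40 + 12 = 52;  93 + 52 = 145;  183 + 145 = 328

328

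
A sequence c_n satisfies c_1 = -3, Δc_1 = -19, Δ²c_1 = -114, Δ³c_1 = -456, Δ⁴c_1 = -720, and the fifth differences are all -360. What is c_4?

-858

Build the table forward from the leading diagonal:
D5: -360, -360, -360, -360
D4: -720, -1080, -1440, -1800
D3: -456, -1176, -2256, -3696
D2: -114, -570, -1746, -4002
D1: -19, -133, -703, -2449
c: -3, -22, -155, -858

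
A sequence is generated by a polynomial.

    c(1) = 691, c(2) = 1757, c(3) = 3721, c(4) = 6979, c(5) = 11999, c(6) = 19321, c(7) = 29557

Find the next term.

43391

1066  1964  3258  5020  7322  10236
898  1294  1762  2302  2914
396  468  540  612
72  72  72
Constant fourth difference = 72, so extend:
612 + 72 = 684;  2914 + 684 = 3598;  10236 + 3598 = 13834;  29557 + 13834 = 43391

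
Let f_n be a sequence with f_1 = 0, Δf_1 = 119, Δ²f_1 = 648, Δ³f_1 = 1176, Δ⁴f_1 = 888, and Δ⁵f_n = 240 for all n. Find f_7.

48714

Build the table forward from the leading diagonal:
Δ⁵: 240  240  240  240  240  240  240
Δ⁴: 888  1128  1368  1608  1848  2088  2328
Δ³: 1176  2064  3192  4560  6168  8016  10104
Δ²: 648  1824  3888  7080  11640  17808  25824
Δ: 119  767  2591  6479  13559  25199  43007
f: 0  119  886  3477  9956  23515  48714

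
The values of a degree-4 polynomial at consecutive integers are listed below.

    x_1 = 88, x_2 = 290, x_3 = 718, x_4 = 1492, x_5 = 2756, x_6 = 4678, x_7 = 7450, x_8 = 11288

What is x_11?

31718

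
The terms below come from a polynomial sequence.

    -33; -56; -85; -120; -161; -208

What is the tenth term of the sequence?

-456

First differences: -23, -29, -35, -41, -47
Second differences: -6, -6, -6, -6
The second differences are constant (-6).
-47 − 6 = -53;  -208 − 53 = -261
-53 − 6 = -59;  -261 − 59 = -320
-59 − 6 = -65;  -320 − 65 = -385
-65 − 6 = -71;  -385 − 71 = -456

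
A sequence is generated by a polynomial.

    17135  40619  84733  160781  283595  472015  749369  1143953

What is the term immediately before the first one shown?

6025

Δ: 23484, 44114, 76048, 122814, 188420, 277354, 394584
Δ²: 20630, 31934, 46766, 65606, 88934, 117230
Δ³: 11304, 14832, 18840, 23328, 28296
Δ⁴: 3528, 4008, 4488, 4968
Δ⁵: 480, 480, 480
The fifth differences are constant at 480.
Work back: 3528 − 480 = 3048;  11304 − 3048 = 8256;  20630 − 8256 = 12374;  23484 − 12374 = 11110;  17135 − 11110 = 6025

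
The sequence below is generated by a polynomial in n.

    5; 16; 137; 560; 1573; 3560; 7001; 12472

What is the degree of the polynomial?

4

11, 121, 423, 1013, 1987, 3441, 5471
110, 302, 590, 974, 1454, 2030
192, 288, 384, 480, 576
96, 96, 96, 96
The fourth differences are constant, so the polynomial has degree 4.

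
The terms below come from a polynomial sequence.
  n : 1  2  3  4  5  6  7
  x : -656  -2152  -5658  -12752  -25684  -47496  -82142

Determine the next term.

Δ: -1496, -3506, -7094, -12932, -21812, -34646
Δ²: -2010, -3588, -5838, -8880, -12834
Δ³: -1578, -2250, -3042, -3954
Δ⁴: -672, -792, -912
Δ⁵: -120, -120
Constant fifth difference = -120, so extend:
-912 − 120 = -1032;  -3954 − 1032 = -4986;  -12834 − 4986 = -17820;  -34646 − 17820 = -52466;  -82142 − 52466 = -134608

-134608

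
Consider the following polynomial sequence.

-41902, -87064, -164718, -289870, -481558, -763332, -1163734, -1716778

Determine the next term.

-45162, -77654, -125152, -191688, -281774, -400402, -553044
-32492, -47498, -66536, -90086, -118628, -152642
-15006, -19038, -23550, -28542, -34014
-4032, -4512, -4992, -5472
-480, -480, -480
Constant fifth difference = -480, so extend:
-5472 − 480 = -5952;  -34014 − 5952 = -39966;  -152642 − 39966 = -192608;  -553044 − 192608 = -745652;  -1716778 − 745652 = -2462430

-2462430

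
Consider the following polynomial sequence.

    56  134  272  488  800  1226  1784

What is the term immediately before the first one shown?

20

First differences: 78  138  216  312  426  558
Second differences: 60  78  96  114  132
Third differences: 18  18  18  18
The third differences are constant at 18.
Work back: 60 − 18 = 42;  78 − 42 = 36;  56 − 36 = 20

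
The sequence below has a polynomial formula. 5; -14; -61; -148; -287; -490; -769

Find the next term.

-19, -47, -87, -139, -203, -279
-28, -40, -52, -64, -76
-12, -12, -12, -12
The third differences are constant (-12).
-76 − 12 = -88;  -279 − 88 = -367;  -769 − 367 = -1136

-1136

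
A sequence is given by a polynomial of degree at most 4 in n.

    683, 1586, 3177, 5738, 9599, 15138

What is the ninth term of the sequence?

46323

First differences: 903, 1591, 2561, 3861, 5539
Second differences: 688, 970, 1300, 1678
Third differences: 282, 330, 378
Fourth differences: 48, 48
Constant fourth difference = 48, so extend:
378 + 48 = 426;  1678 + 426 = 2104;  5539 + 2104 = 7643;  15138 + 7643 = 22781
426 + 48 = 474;  2104 + 474 = 2578;  7643 + 2578 = 10221;  22781 + 10221 = 33002
474 + 48 = 522;  2578 + 522 = 3100;  10221 + 3100 = 13321;  33002 + 13321 = 46323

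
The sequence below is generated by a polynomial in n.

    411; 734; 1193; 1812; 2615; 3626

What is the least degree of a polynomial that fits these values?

3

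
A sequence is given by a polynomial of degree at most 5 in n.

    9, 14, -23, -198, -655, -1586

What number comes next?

-3231

First differences: 5  -37  -175  -457  -931
Second differences: -42  -138  -282  -474
Third differences: -96  -144  -192
Fourth differences: -48  -48
The fourth differences are constant (-48).
-192 − 48 = -240;  -474 − 240 = -714;  -931 − 714 = -1645;  -1586 − 1645 = -3231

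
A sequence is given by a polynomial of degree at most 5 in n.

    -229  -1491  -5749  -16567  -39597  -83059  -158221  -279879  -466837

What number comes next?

-742387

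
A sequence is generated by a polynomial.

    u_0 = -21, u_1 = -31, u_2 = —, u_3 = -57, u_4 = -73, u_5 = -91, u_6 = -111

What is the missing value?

-43

Using the last 4 terms:
-16, -18, -20
-2, -2
Constant second difference = -2.
Extend backward: -16 + 2 = -14;  -57 + 14 = -43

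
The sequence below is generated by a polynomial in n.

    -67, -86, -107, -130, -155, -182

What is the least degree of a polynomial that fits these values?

-19, -21, -23, -25, -27
-2, -2, -2, -2
The second differences are constant, so the polynomial has degree 2.

2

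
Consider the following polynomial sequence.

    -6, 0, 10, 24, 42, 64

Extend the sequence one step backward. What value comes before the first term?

-8

Δ: 6, 10, 14, 18, 22
Δ²: 4, 4, 4, 4
The second differences are constant at 4.
Work back: 6 − 4 = 2;  -6 − 2 = -8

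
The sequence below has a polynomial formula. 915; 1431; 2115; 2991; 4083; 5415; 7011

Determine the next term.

8895

D1: 516  684  876  1092  1332  1596
D2: 168  192  216  240  264
D3: 24  24  24  24
Third differences constant at 24.
264 + 24 = 288;  1596 + 288 = 1884;  7011 + 1884 = 8895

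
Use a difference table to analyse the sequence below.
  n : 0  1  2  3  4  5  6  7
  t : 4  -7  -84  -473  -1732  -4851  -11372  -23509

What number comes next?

-44268

First differences: -11, -77, -389, -1259, -3119, -6521, -12137
Second differences: -66, -312, -870, -1860, -3402, -5616
Third differences: -246, -558, -990, -1542, -2214
Fourth differences: -312, -432, -552, -672
Fifth differences: -120, -120, -120
The fifth differences are constant (-120).
-672 − 120 = -792;  -2214 − 792 = -3006;  -5616 − 3006 = -8622;  -12137 − 8622 = -20759;  -23509 − 20759 = -44268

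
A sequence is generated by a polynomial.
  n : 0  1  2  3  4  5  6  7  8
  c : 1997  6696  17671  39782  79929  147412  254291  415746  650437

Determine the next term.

D1: 4699 , 10975 , 22111 , 40147 , 67483 , 106879 , 161455 , 234691
D2: 6276 , 11136 , 18036 , 27336 , 39396 , 54576 , 73236
D3: 4860 , 6900 , 9300 , 12060 , 15180 , 18660
D4: 2040 , 2400 , 2760 , 3120 , 3480
D5: 360 , 360 , 360 , 360
The fifth differences are constant (360).
3480 + 360 = 3840;  18660 + 3840 = 22500;  73236 + 22500 = 95736;  234691 + 95736 = 330427;  650437 + 330427 = 980864

980864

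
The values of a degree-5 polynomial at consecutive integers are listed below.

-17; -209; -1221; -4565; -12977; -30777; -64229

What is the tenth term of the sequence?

-357857

Δ: -192 , -1012 , -3344 , -8412 , -17800 , -33452
Δ²: -820 , -2332 , -5068 , -9388 , -15652
Δ³: -1512 , -2736 , -4320 , -6264
Δ⁴: -1224 , -1584 , -1944
Δ⁵: -360 , -360
Fifth differences constant at -360.
-1944 − 360 = -2304;  -6264 − 2304 = -8568;  -15652 − 8568 = -24220;  -33452 − 24220 = -57672;  -64229 − 57672 = -121901
-2304 − 360 = -2664;  -8568 − 2664 = -11232;  -24220 − 11232 = -35452;  -57672 − 35452 = -93124;  -121901 − 93124 = -215025
-2664 − 360 = -3024;  -11232 − 3024 = -14256;  -35452 − 14256 = -49708;  -93124 − 49708 = -142832;  -215025 − 142832 = -357857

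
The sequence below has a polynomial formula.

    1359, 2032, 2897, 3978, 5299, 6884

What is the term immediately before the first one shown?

673  865  1081  1321  1585
192  216  240  264
24  24  24
The third differences are constant at 24.
Work back: 192 − 24 = 168;  673 − 168 = 505;  1359 − 505 = 854

854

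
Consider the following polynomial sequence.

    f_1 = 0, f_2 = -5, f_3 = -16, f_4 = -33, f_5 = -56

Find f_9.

-208

D1: -5  -11  -17  -23
D2: -6  -6  -6
Constant second difference = -6, so extend:
-23 − 6 = -29;  -56 − 29 = -85
-29 − 6 = -35;  -85 − 35 = -120
-35 − 6 = -41;  -120 − 41 = -161
-41 − 6 = -47;  -161 − 47 = -208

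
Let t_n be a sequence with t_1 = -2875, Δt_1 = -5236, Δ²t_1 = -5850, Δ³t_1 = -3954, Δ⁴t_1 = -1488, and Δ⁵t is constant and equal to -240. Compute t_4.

Build the table forward from the leading diagonal:
Δ⁵: -240  -240  -240  -240
Δ⁴: -1488  -1728  -1968  -2208
Δ³: -3954  -5442  -7170  -9138
Δ²: -5850  -9804  -15246  -22416
Δ: -5236  -11086  -20890  -36136
t: -2875  -8111  -19197  -40087

-40087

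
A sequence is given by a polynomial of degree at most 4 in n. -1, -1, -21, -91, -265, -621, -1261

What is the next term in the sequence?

D1: 0  -20  -70  -174  -356  -640
D2: -20  -50  -104  -182  -284
D3: -30  -54  -78  -102
D4: -24  -24  -24
Constant fourth difference = -24, so extend:
-102 − 24 = -126;  -284 − 126 = -410;  -640 − 410 = -1050;  -1261 − 1050 = -2311

-2311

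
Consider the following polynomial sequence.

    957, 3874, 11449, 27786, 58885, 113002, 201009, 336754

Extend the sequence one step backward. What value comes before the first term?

130

Δ: 2917  7575  16337  31099  54117  88007  135745
Δ²: 4658  8762  14762  23018  33890  47738
Δ³: 4104  6000  8256  10872  13848
Δ⁴: 1896  2256  2616  2976
Δ⁵: 360  360  360
The fifth differences are constant at 360.
Work back: 1896 − 360 = 1536;  4104 − 1536 = 2568;  4658 − 2568 = 2090;  2917 − 2090 = 827;  957 − 827 = 130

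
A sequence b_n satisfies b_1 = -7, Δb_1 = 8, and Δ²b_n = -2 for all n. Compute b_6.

13

Build the table forward from the leading diagonal:
Second differences: -2, -2, -2, -2, -2, -2
First differences: 8, 6, 4, 2, 0, -2
b: -7, 1, 7, 11, 13, 13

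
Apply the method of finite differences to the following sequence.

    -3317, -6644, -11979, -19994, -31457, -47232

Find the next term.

-3327, -5335, -8015, -11463, -15775
-2008, -2680, -3448, -4312
-672, -768, -864
-96, -96
Constant fourth difference = -96, so extend:
-864 − 96 = -960;  -4312 − 960 = -5272;  -15775 − 5272 = -21047;  -47232 − 21047 = -68279

-68279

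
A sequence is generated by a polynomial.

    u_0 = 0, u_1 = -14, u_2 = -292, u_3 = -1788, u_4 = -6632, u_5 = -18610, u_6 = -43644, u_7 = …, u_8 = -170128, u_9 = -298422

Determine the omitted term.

-90272

Using the first 7 terms:
First differences: -14  -278  -1496  -4844  -11978  -25034
Second differences: -264  -1218  -3348  -7134  -13056
Third differences: -954  -2130  -3786  -5922
Fourth differences: -1176  -1656  -2136
Fifth differences: -480  -480
Constant fifth difference = -480.
Extend forward: -2136 − 480 = -2616;  -5922 − 2616 = -8538;  -13056 − 8538 = -21594;  -25034 − 21594 = -46628;  -43644 − 46628 = -90272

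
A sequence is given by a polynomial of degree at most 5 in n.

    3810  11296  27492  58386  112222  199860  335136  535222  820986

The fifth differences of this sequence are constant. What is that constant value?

First differences: 7486, 16196, 30894, 53836, 87638, 135276, 200086, 285764
Second differences: 8710, 14698, 22942, 33802, 47638, 64810, 85678
Third differences: 5988, 8244, 10860, 13836, 17172, 20868
Fourth differences: 2256, 2616, 2976, 3336, 3696
Fifth differences: 360, 360, 360, 360

360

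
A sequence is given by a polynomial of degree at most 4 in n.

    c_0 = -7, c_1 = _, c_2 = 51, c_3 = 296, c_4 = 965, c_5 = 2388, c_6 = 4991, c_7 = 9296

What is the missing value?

-4

Using the last 6 terms:
Δ: 245  669  1423  2603  4305
Δ²: 424  754  1180  1702
Δ³: 330  426  522
Δ⁴: 96  96
Constant fourth difference = 96.
Extend backward: 330 − 96 = 234;  424 − 234 = 190;  245 − 190 = 55;  51 − 55 = -4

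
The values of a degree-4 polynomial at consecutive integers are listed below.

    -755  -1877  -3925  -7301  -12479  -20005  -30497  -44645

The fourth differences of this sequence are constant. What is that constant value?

D1: -1122, -2048, -3376, -5178, -7526, -10492, -14148
D2: -926, -1328, -1802, -2348, -2966, -3656
D3: -402, -474, -546, -618, -690
D4: -72, -72, -72, -72

-72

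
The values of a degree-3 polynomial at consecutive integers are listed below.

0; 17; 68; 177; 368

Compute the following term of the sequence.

Δ: 17, 51, 109, 191
Δ²: 34, 58, 82
Δ³: 24, 24
The third differences are constant (24).
82 + 24 = 106;  191 + 106 = 297;  368 + 297 = 665

665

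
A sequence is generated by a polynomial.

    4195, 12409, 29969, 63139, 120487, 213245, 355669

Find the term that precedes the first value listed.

1007

Δ: 8214  17560  33170  57348  92758  142424
Δ²: 9346  15610  24178  35410  49666
Δ³: 6264  8568  11232  14256
Δ⁴: 2304  2664  3024
Δ⁵: 360  360
The fifth differences are constant at 360.
Work back: 2304 − 360 = 1944;  6264 − 1944 = 4320;  9346 − 4320 = 5026;  8214 − 5026 = 3188;  4195 − 3188 = 1007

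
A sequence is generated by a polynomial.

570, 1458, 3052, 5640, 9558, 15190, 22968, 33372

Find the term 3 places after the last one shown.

85860

D1: 888, 1594, 2588, 3918, 5632, 7778, 10404
D2: 706, 994, 1330, 1714, 2146, 2626
D3: 288, 336, 384, 432, 480
D4: 48, 48, 48, 48
The fourth differences are constant (48).
480 + 48 = 528;  2626 + 528 = 3154;  10404 + 3154 = 13558;  33372 + 13558 = 46930
528 + 48 = 576;  3154 + 576 = 3730;  13558 + 3730 = 17288;  46930 + 17288 = 64218
576 + 48 = 624;  3730 + 624 = 4354;  17288 + 4354 = 21642;  64218 + 21642 = 85860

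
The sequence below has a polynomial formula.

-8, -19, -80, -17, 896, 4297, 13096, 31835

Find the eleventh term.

225152

First differences: -11, -61, 63, 913, 3401, 8799, 18739
Second differences: -50, 124, 850, 2488, 5398, 9940
Third differences: 174, 726, 1638, 2910, 4542
Fourth differences: 552, 912, 1272, 1632
Fifth differences: 360, 360, 360
Constant fifth difference = 360, so extend:
1632 + 360 = 1992;  4542 + 1992 = 6534;  9940 + 6534 = 16474;  18739 + 16474 = 35213;  31835 + 35213 = 67048
1992 + 360 = 2352;  6534 + 2352 = 8886;  16474 + 8886 = 25360;  35213 + 25360 = 60573;  67048 + 60573 = 127621
2352 + 360 = 2712;  8886 + 2712 = 11598;  25360 + 11598 = 36958;  60573 + 36958 = 97531;  127621 + 97531 = 225152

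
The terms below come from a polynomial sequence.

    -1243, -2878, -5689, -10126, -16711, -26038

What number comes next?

-38773

-1635 , -2811 , -4437 , -6585 , -9327
-1176 , -1626 , -2148 , -2742
-450 , -522 , -594
-72 , -72
Constant fourth difference = -72, so extend:
-594 − 72 = -666;  -2742 − 666 = -3408;  -9327 − 3408 = -12735;  -26038 − 12735 = -38773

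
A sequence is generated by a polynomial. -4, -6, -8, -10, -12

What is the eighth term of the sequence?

-18

D1: -2, -2, -2, -2
First differences constant at -2.
-12 − 2 = -14
-14 − 2 = -16
-16 − 2 = -18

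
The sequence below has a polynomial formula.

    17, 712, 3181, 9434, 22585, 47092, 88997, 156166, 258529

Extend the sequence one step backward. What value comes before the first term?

-50

Δ: 695, 2469, 6253, 13151, 24507, 41905, 67169, 102363
Δ²: 1774, 3784, 6898, 11356, 17398, 25264, 35194
Δ³: 2010, 3114, 4458, 6042, 7866, 9930
Δ⁴: 1104, 1344, 1584, 1824, 2064
Δ⁵: 240, 240, 240, 240
The fifth differences are constant at 240.
Work back: 1104 − 240 = 864;  2010 − 864 = 1146;  1774 − 1146 = 628;  695 − 628 = 67;  17 − 67 = -50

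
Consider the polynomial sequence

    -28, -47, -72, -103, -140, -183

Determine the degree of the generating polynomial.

First differences: -19, -25, -31, -37, -43
Second differences: -6, -6, -6, -6
The second differences are constant, so the polynomial has degree 2.

2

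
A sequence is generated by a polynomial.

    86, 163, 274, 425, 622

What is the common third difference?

6

Δ: 77, 111, 151, 197
Δ²: 34, 40, 46
Δ³: 6, 6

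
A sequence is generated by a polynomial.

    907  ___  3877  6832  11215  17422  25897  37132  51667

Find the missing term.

Using the last 7 terms:
2955, 4383, 6207, 8475, 11235, 14535
1428, 1824, 2268, 2760, 3300
396, 444, 492, 540
48, 48, 48
Constant fourth difference = 48.
Extend backward: 396 − 48 = 348;  1428 − 348 = 1080;  2955 − 1080 = 1875;  3877 − 1875 = 2002

2002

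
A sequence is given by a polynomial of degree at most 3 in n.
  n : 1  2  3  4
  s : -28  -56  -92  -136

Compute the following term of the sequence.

D1: -28, -36, -44
D2: -8, -8
Constant second difference = -8, so extend:
-44 − 8 = -52;  -136 − 52 = -188

-188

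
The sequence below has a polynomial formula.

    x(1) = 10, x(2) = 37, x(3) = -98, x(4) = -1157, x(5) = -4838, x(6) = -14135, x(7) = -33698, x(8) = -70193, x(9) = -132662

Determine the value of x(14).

-1362767

27, -135, -1059, -3681, -9297, -19563, -36495, -62469
-162, -924, -2622, -5616, -10266, -16932, -25974
-762, -1698, -2994, -4650, -6666, -9042
-936, -1296, -1656, -2016, -2376
-360, -360, -360, -360
Fifth differences constant at -360.
-2376 − 360 = -2736;  -9042 − 2736 = -11778;  -25974 − 11778 = -37752;  -62469 − 37752 = -100221;  -132662 − 100221 = -232883
-2736 − 360 = -3096;  -11778 − 3096 = -14874;  -37752 − 14874 = -52626;  -100221 − 52626 = -152847;  -232883 − 152847 = -385730
-3096 − 360 = -3456;  -14874 − 3456 = -18330;  -52626 − 18330 = -70956;  -152847 − 70956 = -223803;  -385730 − 223803 = -609533
-3456 − 360 = -3816;  -18330 − 3816 = -22146;  -70956 − 22146 = -93102;  -223803 − 93102 = -316905;  -609533 − 316905 = -926438
-3816 − 360 = -4176;  -22146 − 4176 = -26322;  -93102 − 26322 = -119424;  -316905 − 119424 = -436329;  -926438 − 436329 = -1362767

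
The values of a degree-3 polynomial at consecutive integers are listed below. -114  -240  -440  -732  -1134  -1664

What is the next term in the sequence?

-126, -200, -292, -402, -530
-74, -92, -110, -128
-18, -18, -18
The third differences are constant (-18).
-128 − 18 = -146;  -530 − 146 = -676;  -1664 − 676 = -2340

-2340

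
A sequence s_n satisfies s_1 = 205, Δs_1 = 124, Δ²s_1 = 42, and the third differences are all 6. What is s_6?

1305

Build the table forward from the leading diagonal:
D3: 6, 6, 6, 6, 6, 6
D2: 42, 48, 54, 60, 66, 72
D1: 124, 166, 214, 268, 328, 394
s: 205, 329, 495, 709, 977, 1305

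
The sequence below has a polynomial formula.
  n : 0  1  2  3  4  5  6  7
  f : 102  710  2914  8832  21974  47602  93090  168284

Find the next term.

285862

Δ: 608, 2204, 5918, 13142, 25628, 45488, 75194
Δ²: 1596, 3714, 7224, 12486, 19860, 29706
Δ³: 2118, 3510, 5262, 7374, 9846
Δ⁴: 1392, 1752, 2112, 2472
Δ⁵: 360, 360, 360
The fifth differences are constant (360).
2472 + 360 = 2832;  9846 + 2832 = 12678;  29706 + 12678 = 42384;  75194 + 42384 = 117578;  168284 + 117578 = 285862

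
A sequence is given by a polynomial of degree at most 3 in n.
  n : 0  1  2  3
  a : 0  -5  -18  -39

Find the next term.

-68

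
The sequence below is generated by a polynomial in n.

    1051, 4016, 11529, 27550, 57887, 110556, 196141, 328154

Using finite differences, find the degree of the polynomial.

5

Δ: 2965, 7513, 16021, 30337, 52669, 85585, 132013
Δ²: 4548, 8508, 14316, 22332, 32916, 46428
Δ³: 3960, 5808, 8016, 10584, 13512
Δ⁴: 1848, 2208, 2568, 2928
Δ⁵: 360, 360, 360
The fifth differences are constant, so the polynomial has degree 5.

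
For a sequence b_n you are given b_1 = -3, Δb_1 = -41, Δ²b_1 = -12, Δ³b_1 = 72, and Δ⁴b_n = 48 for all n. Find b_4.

Build the table forward from the leading diagonal:
Δ⁴: 48, 48, 48, 48
Δ³: 72, 120, 168, 216
Δ²: -12, 60, 180, 348
Δ: -41, -53, 7, 187
b: -3, -44, -97, -90

-90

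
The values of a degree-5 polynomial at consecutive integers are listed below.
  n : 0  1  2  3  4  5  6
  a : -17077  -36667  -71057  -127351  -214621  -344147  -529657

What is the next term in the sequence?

-787567

D1: -19590, -34390, -56294, -87270, -129526, -185510
D2: -14800, -21904, -30976, -42256, -55984
D3: -7104, -9072, -11280, -13728
D4: -1968, -2208, -2448
D5: -240, -240
Constant fifth difference = -240, so extend:
-2448 − 240 = -2688;  -13728 − 2688 = -16416;  -55984 − 16416 = -72400;  -185510 − 72400 = -257910;  -529657 − 257910 = -787567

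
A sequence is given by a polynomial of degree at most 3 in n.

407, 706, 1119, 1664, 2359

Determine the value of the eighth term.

5524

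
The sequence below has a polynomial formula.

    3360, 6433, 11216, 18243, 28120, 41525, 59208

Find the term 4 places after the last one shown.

190240

First differences: 3073  4783  7027  9877  13405  17683
Second differences: 1710  2244  2850  3528  4278
Third differences: 534  606  678  750
Fourth differences: 72  72  72
The fourth differences are constant (72).
750 + 72 = 822;  4278 + 822 = 5100;  17683 + 5100 = 22783;  59208 + 22783 = 81991
822 + 72 = 894;  5100 + 894 = 5994;  22783 + 5994 = 28777;  81991 + 28777 = 110768
894 + 72 = 966;  5994 + 966 = 6960;  28777 + 6960 = 35737;  110768 + 35737 = 146505
966 + 72 = 1038;  6960 + 1038 = 7998;  35737 + 7998 = 43735;  146505 + 43735 = 190240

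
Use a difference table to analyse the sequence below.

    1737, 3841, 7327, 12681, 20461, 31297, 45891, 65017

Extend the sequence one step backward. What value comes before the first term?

First differences: 2104, 3486, 5354, 7780, 10836, 14594, 19126
Second differences: 1382, 1868, 2426, 3056, 3758, 4532
Third differences: 486, 558, 630, 702, 774
Fourth differences: 72, 72, 72, 72
The fourth differences are constant at 72.
Work back: 486 − 72 = 414;  1382 − 414 = 968;  2104 − 968 = 1136;  1737 − 1136 = 601

601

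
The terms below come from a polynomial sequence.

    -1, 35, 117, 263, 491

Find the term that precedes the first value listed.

-9

36, 82, 146, 228
46, 64, 82
18, 18
The third differences are constant at 18.
Work back: 46 − 18 = 28;  36 − 28 = 8;  -1 − 8 = -9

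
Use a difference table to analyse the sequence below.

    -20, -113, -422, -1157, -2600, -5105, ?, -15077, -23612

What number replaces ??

-9098

Using the first 6 terms:
D1: -93  -309  -735  -1443  -2505
D2: -216  -426  -708  -1062
D3: -210  -282  -354
D4: -72  -72
Constant fourth difference = -72.
Extend forward: -354 − 72 = -426;  -1062 − 426 = -1488;  -2505 − 1488 = -3993;  -5105 − 3993 = -9098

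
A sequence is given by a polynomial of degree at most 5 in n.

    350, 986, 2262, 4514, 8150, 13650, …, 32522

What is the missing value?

Using the first 6 terms:
636  1276  2252  3636  5500
640  976  1384  1864
336  408  480
72  72
Constant fourth difference = 72.
Extend forward: 480 + 72 = 552;  1864 + 552 = 2416;  5500 + 2416 = 7916;  13650 + 7916 = 21566

21566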